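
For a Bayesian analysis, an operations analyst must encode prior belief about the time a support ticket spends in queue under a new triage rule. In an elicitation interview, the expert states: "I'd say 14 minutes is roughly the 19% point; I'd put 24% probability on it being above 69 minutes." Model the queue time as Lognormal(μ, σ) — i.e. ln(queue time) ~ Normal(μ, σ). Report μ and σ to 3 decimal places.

If T ~ Lognormal(μ,σ) then ln T ~ Normal(μ,σ), so the p-quantile of ln T is μ + z_p·σ.
ln(14) = 2.639 and ln(69) = 4.234; z_{0.19} = -0.8779, z_{0.76} = 0.7063.
σ = (4.234 − 2.639)/(0.7063 − (-0.8779)) = 1.007.
μ = 2.639 − (-0.8779)·1.007 = 3.523.

μ ≈ 3.523, σ ≈ 1.007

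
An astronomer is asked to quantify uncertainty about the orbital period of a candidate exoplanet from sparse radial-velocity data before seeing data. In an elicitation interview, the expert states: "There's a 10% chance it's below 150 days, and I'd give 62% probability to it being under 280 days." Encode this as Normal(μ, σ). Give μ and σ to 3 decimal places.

For Normal(μ,σ), the p-quantile is μ + z_p·σ. Here z_{0.1} = -1.282, z_{0.62} = 0.3055.
So 150 = μ − 1.282σ and 280 = μ + 0.3055σ.
Subtracting: σ = (280 − 150)/(0.3055 − (-1.282)) = 81.914.
Then μ = 150 − (-1.282)·81.914 = 254.977.

μ = 254.977, σ = 81.914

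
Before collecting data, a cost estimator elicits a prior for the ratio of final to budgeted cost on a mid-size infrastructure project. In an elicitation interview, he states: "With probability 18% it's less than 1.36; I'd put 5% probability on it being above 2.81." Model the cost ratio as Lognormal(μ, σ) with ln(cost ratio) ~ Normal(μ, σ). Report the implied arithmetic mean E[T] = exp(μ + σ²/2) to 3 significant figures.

If T ~ Lognormal(μ,σ) then ln T ~ Normal(μ,σ), so the p-quantile of ln T is μ + z_p·σ.
ln(1.36) = 0.3075 and ln(2.81) = 1.033; z_{0.18} = -0.9154, z_{0.95} = 1.645.
σ = (1.033 − 0.3075)/(1.645 − (-0.9154)) = 0.283.
μ = 0.3075 − (-0.9154)·0.283 = 0.567.
E[T] = exp(μ + σ²/2) = exp(0.567 + 0.0402) = 1.84.

E[T] ≈ 1.84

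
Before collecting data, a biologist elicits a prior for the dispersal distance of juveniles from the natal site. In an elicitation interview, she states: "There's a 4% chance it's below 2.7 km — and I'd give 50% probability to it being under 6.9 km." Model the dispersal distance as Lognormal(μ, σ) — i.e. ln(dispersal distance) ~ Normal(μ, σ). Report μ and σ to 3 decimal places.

If T ~ Lognormal(μ,σ) then ln T ~ Normal(μ,σ), so the p-quantile of ln T is μ + z_p·σ.
ln(2.7) = 0.9933 and ln(6.9) = 1.932; z_{0.04} = -1.751, z_{0.5} = 0.
σ = (1.932 − 0.9933)/(0 − (-1.751)) = 0.536.
μ = 0.9933 − (-1.751)·0.536 = 1.932.

μ ≈ 1.932, σ ≈ 0.536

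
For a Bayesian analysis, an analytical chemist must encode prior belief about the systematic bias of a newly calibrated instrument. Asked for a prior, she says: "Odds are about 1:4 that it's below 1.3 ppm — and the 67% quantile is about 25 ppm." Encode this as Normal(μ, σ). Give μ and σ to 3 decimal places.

The p-quantile of Normal(μ,σ) is μ + z_p·σ, with z_{0.2} = -0.8416 and z_{0.67} = 0.4399.
Eliminate σ: μ = (z₂·x₁ − z₁·x₂)/(z₂ − z₁) = (0.4399·1.3 − (-0.8416)·25)/1.282 = 16.864.
Then σ = (x₂ − x₁)/(z₂ − z₁) = (25 − 1.3)/1.282 = 18.493.

μ = 16.864, σ = 18.493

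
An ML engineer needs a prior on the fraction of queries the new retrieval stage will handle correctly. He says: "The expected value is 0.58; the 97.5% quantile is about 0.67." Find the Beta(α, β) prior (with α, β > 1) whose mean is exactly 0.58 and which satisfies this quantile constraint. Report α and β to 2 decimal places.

With mean 0.58 fixed, write α = 0.58s, β = 0.42s where s = α+β.
Need P(θ < 0.67) = 0.975 under Beta(0.58s, 0.42s). Normal approximation: (q−m)/√(m(1−m)/s) ≈ z_{0.975} = 1.96, so s ≈ 0.58·0.42·(1.96)²/(0.67−0.58)² = 115.5.
At s = 115.5: P(θ<0.67) ≈ 0.977. Adjusting to match 0.975 gives s ≈ 110.64.
So α = 0.58·110.64 ≈ 64.17, β = 0.42·110.64 ≈ 46.47.

α ≈ 64.17, β ≈ 46.47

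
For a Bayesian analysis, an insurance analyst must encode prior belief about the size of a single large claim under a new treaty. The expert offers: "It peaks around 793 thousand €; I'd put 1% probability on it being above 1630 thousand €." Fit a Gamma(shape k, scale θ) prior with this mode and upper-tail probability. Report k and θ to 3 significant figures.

Gamma(k,θ) with k>1 has mode (k−1)θ, so θ = 793/(k−1).
Need P(X < 1630) = 0.99 with θ tied to k this way. Start at k = 2, θ = 793: P(X<1630) ≈ 0.609.
Too low — raise k to concentrate. Iterating converges to k ≈ 10.4.
Then θ = 793/(10.4−1) ≈ 84.3.

k ≈ 10.4, θ ≈ 84.3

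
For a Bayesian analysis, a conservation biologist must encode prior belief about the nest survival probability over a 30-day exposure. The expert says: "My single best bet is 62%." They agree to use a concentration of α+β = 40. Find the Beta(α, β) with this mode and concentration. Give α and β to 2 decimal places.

For α,β > 1 the Beta mode is (α−1)/(α+β−2). With α+β = 40, the mode is (α−1)/38.
Set (α−1)/38 = 0.62 → α = 1 + 0.62·38 = 24.56.
β = 40 − α = 15.44.

α = 24.56, β = 15.44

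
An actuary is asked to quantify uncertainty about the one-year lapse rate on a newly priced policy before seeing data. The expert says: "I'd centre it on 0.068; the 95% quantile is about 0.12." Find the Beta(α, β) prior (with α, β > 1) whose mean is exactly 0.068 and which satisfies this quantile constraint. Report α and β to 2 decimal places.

α ≈ 5.32, β ≈ 72.92

With mean 0.068 fixed, write α = 0.068s, β = 0.932s where s = α+β.
Need P(θ < 0.12) = 0.95 under Beta(0.068s, 0.932s). Normal approximation: (q−m)/√(m(1−m)/s) ≈ z_{0.95} = 1.64, so s ≈ 0.068·0.932·(1.64)²/(0.12−0.068)² = 63.4.
At s = 63.4: P(θ<0.12) ≈ 0.934. Adjusting to match 0.95 gives s ≈ 78.24.
So α = 0.068·78.24 ≈ 5.32, β = 0.932·78.24 ≈ 72.92.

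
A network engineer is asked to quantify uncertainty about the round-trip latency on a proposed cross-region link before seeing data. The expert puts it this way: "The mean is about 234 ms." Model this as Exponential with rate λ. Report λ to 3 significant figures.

λ ≈ 0.00427

Exponential mean = 1/λ, so λ = 1/234.0 = 0.00427.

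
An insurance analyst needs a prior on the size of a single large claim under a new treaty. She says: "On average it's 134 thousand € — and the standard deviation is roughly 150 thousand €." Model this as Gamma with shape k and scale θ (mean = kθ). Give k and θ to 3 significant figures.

k ≈ 0.798, θ ≈ 168

For Gamma(k, scale θ): mean = kθ, variance = kθ², so CV = 1/√k.
CV = SD/mean = 150/134 = 1.119, hence k = 1/CV² = 0.798.
Then θ = mean/k = 134/0.798 = 168.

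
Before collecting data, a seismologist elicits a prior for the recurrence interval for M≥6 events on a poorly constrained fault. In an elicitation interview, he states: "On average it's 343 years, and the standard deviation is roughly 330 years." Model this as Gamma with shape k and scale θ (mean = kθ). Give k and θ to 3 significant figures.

k ≈ 1.08, θ ≈ 317

For Gamma(k, scale θ): mean = kθ, variance = kθ², so CV = 1/√k.
CV = SD/mean = 330/343 = 0.9621, hence k = 1/CV² = 1.08.
Then θ = mean/k = 343/1.08 = 317.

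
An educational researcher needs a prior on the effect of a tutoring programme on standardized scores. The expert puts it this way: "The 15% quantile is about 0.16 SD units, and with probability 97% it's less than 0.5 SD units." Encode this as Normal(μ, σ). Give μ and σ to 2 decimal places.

μ = 0.28, σ = 0.12

For Normal(μ,σ), the p-quantile is μ + z_p·σ. Here z_{0.15} = -1.036, z_{0.97} = 1.881.
So 0.16 = μ − 1.036σ and 0.5 = μ + 1.881σ.
Subtracting: σ = (0.5 − 0.16)/(1.881 − (-1.036)) = 0.12.
Then μ = 0.16 − (-1.036)·0.12 = 0.28.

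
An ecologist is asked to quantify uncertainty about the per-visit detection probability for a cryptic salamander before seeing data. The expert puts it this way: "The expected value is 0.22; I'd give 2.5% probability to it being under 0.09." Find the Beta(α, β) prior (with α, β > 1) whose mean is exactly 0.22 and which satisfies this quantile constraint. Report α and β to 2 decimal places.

With mean 0.22 fixed, write α = 0.22s, β = 0.78s where s = α+β.
Need P(θ < 0.09) = 0.025 under Beta(0.22s, 0.78s). Normal approximation: (q−m)/√(m(1−m)/s) ≈ z_{0.025} = -1.96, so s ≈ 0.22·0.78·(-1.96)²/(0.09−0.22)² = 39.0.
At s = 39.0: P(θ<0.09) ≈ 0.009. Adjusting to match 0.025 gives s ≈ 27.95.
So α = 0.22·27.95 ≈ 6.15, β = 0.78·27.95 ≈ 21.80.

α ≈ 6.15, β ≈ 21.80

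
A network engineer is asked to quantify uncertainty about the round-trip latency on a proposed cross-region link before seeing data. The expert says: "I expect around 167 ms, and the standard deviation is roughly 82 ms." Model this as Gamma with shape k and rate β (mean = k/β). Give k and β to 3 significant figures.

For Gamma(k, rate β): mean = k/β, variance = k/β², so CV = 1/√k.
CV = SD/mean = 82/167 = 0.491, hence k = 1/CV² = 4.15.
Then β = k/mean = 4.15/167 = 0.0248.

k ≈ 4.15, β ≈ 0.0248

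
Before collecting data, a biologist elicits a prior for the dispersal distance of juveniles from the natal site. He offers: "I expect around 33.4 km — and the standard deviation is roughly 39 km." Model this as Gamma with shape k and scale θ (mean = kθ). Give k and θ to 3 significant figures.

k ≈ 0.733, θ ≈ 45.5

For Gamma(k, scale θ): mean = kθ, variance = kθ², so CV = 1/√k.
CV = SD/mean = 39/33.4 = 1.168, hence k = 1/CV² = 0.733.
Then θ = mean/k = 33.4/0.733 = 45.5.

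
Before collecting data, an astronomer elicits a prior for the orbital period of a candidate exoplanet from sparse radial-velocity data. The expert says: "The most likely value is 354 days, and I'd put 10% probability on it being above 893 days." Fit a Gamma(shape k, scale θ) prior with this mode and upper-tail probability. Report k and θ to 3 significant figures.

k ≈ 3.24, θ ≈ 158

Gamma(k,θ) with k>1 has mode (k−1)θ, so θ = 354/(k−1).
Need P(X < 893) = 0.9 with θ tied to k this way. Start at k = 2, θ = 354: P(X<893) ≈ 0.717.
Too low — raise k to concentrate. Iterating converges to k ≈ 3.24.
Then θ = 354/(3.24−1) ≈ 158.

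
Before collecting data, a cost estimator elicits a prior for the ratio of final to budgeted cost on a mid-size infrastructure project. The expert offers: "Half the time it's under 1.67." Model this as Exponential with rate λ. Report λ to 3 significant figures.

λ ≈ 0.415

Exponential median = ln 2 / λ, so λ = ln 2 / 1.67 = 0.415.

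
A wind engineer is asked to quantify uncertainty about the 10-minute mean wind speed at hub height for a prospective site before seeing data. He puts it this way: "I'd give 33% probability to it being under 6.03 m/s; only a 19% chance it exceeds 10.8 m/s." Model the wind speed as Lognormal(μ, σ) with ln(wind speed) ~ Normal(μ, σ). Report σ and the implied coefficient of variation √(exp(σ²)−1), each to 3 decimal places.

σ ≈ 0.442, CV ≈ 0.465

If T ~ Lognormal(μ,σ) then ln T ~ Normal(μ,σ), so the p-quantile of ln T is μ + z_p·σ.
ln(6.03) = 1.797 and ln(10.8) = 2.38; z_{0.33} = -0.4399, z_{0.81} = 0.8779.
σ = (2.38 − 1.797)/(0.8779 − (-0.4399)) = 0.442.
μ = 1.797 − (-0.4399)·0.442 = 1.991.
CV = √(exp(σ²)−1) = √(exp(0.1956)−1) = 0.465.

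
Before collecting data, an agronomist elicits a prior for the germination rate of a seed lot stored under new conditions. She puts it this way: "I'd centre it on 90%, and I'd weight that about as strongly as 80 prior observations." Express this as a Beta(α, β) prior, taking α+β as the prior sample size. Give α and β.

α = 72, β = 8

Under the effective-sample-size interpretation, Beta(α, β) has prior mean α/(α+β) and prior sample size α+β.
So α+β = 80 and α/(α+β) = 0.9, giving α = 0.9·80 = 72 and β = 80 − 72 = 8.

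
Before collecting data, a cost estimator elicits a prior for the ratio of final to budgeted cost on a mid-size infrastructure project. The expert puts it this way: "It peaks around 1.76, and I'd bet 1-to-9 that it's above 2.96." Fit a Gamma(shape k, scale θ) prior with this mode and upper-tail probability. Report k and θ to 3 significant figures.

Gamma(k,θ) with k>1 has mode (k−1)θ, so θ = 1.76/(k−1).
Need P(X < 2.96) = 0.9 with θ tied to k this way. Start at k = 2, θ = 1.76: P(X<2.96) ≈ 0.501.
Too low — raise k to concentrate. Iterating converges to k ≈ 8.
Then θ = 1.76/(8−1) ≈ 0.252.

k ≈ 8, θ ≈ 0.252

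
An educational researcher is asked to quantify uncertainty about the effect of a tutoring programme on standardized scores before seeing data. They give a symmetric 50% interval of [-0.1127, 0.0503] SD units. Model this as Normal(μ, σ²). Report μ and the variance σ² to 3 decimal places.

A symmetric 50% interval runs μ ± z·σ with z = 0.6745.
Half-width = 0.0815, so σ = 0.0815/0.6745 = 0.1208 and σ² = 0.015.
μ is the interval midpoint, -0.031.

μ = -0.031, σ² = 0.015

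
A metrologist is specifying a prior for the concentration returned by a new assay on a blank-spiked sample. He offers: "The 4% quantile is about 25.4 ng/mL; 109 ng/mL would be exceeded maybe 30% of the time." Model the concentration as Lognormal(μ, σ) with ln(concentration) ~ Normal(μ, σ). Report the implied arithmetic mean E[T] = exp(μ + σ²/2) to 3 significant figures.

E[T] ≈ 95.6 ng/mL

If T ~ Lognormal(μ,σ) then ln T ~ Normal(μ,σ), so the p-quantile of ln T is μ + z_p·σ.
ln(25.4) = 3.235 and ln(109) = 4.691; z_{0.04} = -1.751, z_{0.7} = 0.5244.
σ = (4.691 − 3.235)/(0.5244 − (-1.751)) = 0.640.
μ = 3.235 − (-1.751)·0.640 = 4.356.
E[T] = exp(μ + σ²/2) = exp(4.356 + 0.2050) = 95.6 ng/mL.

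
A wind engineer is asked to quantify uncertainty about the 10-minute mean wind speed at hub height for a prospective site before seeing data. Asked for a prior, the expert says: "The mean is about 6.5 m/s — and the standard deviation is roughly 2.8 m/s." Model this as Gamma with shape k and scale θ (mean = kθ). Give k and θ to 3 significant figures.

For Gamma(k, scale θ): mean = kθ, variance = kθ², so CV = 1/√k.
CV = SD/mean = 2.8/6.5 = 0.4308, hence k = 1/CV² = 5.39.
Then θ = mean/k = 6.5/5.39 = 1.21.

k ≈ 5.39, θ ≈ 1.21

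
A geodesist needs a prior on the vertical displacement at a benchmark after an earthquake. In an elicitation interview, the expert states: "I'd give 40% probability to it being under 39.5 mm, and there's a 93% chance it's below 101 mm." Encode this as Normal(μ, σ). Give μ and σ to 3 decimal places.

For Normal(μ,σ), the p-quantile is μ + z_p·σ. Here z_{0.4} = -0.2533, z_{0.93} = 1.476.
So 39.5 = μ − 0.2533σ and 101 = μ + 1.476σ.
Subtracting: σ = (101 − 39.5)/(1.476 − (-0.2533)) = 35.567.
Then μ = 39.5 − (-0.2533)·35.567 = 48.511.

μ = 48.511, σ = 35.567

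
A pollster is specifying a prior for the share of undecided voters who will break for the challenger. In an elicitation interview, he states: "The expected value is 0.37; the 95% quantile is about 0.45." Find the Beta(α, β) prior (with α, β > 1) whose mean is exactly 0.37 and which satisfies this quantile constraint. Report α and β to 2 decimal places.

With mean 0.37 fixed, write α = 0.37s, β = 0.63s where s = α+β.
Need P(θ < 0.45) = 0.95 under Beta(0.37s, 0.63s). Normal approximation: (q−m)/√(m(1−m)/s) ≈ z_{0.95} = 1.64, so s ≈ 0.37·0.63·(1.64)²/(0.45−0.37)² = 98.5.
At s = 98.5: P(θ<0.45) ≈ 0.948. Adjusting to match 0.95 gives s ≈ 101.32.
So α = 0.37·101.32 ≈ 37.49, β = 0.63·101.32 ≈ 63.83.

α ≈ 37.49, β ≈ 63.83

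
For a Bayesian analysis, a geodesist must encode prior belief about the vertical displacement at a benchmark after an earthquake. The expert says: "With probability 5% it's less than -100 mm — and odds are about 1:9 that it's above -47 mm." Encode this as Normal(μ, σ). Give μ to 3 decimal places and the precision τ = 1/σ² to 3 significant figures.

For Normal(μ,σ), the p-quantile is μ + z_p·σ. Here z_{0.05} = -1.645, z_{0.9} = 1.282.
So -100 = μ − 1.645σ and -47 = μ + 1.282σ.
Subtracting: σ = (-47 − -100)/(1.282 − (-1.645)) = 18.111.
Then μ = -100 − (-1.645)·18.111 = -70.210.
Precision τ = 1/σ² = 1/18.11² = 0.00305.

μ = -70.210, τ = 0.00305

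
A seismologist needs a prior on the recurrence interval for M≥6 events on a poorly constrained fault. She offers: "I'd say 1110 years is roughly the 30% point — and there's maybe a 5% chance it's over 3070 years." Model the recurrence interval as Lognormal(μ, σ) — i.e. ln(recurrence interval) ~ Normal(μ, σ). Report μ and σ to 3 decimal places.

μ ≈ 7.258, σ ≈ 0.469

If T ~ Lognormal(μ,σ) then ln T ~ Normal(μ,σ), so the p-quantile of ln T is μ + z_p·σ.
ln(1110) = 7.012 and ln(3070) = 8.029; z_{0.3} = -0.5244, z_{0.95} = 1.645.
σ = (8.029 − 7.012)/(1.645 − (-0.5244)) = 0.469.
μ = 7.012 − (-0.5244)·0.469 = 7.258.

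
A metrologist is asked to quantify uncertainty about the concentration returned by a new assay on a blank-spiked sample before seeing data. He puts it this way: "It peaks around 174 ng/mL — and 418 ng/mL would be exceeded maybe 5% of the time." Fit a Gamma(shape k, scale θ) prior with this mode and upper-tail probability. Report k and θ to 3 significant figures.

k ≈ 4.55, θ ≈ 49

Gamma(k,θ) with k>1 has mode (k−1)θ, so θ = 174/(k−1).
Need P(X < 418) = 0.95 with θ tied to k this way. Start at k = 2, θ = 174: P(X<418) ≈ 0.692.
Too low — raise k to concentrate. Iterating converges to k ≈ 4.55.
Then θ = 174/(4.55−1) ≈ 49.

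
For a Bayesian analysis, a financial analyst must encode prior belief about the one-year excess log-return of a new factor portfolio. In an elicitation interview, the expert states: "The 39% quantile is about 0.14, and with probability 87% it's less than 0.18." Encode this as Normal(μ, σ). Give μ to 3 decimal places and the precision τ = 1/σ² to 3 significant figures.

μ = 0.148, τ = 1240

The p-quantile of Normal(μ,σ) is μ + z_p·σ, with z_{0.39} = -0.2793 and z_{0.87} = 1.126.
Eliminate σ: μ = (z₂·x₁ − z₁·x₂)/(z₂ − z₁) = (1.126·0.14 − (-0.2793)·0.18)/1.406 = 0.148.
Then σ = (x₂ − x₁)/(z₂ − z₁) = (0.18 − 0.14)/1.406 = 0.028.
Precision τ = 1/σ² = 1/0.02846² = 1240.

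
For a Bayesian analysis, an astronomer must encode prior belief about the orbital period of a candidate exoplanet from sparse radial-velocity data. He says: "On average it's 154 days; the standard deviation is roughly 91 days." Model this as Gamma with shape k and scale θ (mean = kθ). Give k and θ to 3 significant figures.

k ≈ 2.86, θ ≈ 53.8

For Gamma(k, scale θ): mean = kθ, variance = kθ², so CV = 1/√k.
CV = SD/mean = 91/154 = 0.5909, hence k = 1/CV² = 2.86.
Then θ = mean/k = 154/2.86 = 53.8.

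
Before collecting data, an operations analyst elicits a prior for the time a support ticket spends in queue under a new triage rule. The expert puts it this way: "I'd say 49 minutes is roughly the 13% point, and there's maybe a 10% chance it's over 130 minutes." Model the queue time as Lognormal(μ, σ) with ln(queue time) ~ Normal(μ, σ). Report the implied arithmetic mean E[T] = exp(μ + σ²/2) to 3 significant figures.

If T ~ Lognormal(μ,σ) then ln T ~ Normal(μ,σ), so the p-quantile of ln T is μ + z_p·σ.
ln(49) = 3.892 and ln(130) = 4.868; z_{0.13} = -1.126, z_{0.9} = 1.282.
σ = (4.868 − 3.892)/(1.282 − (-1.126)) = 0.405.
μ = 3.892 − (-1.126)·0.405 = 4.348.
E[T] = exp(μ + σ²/2) = exp(4.348 + 0.0821) = 84 minutes.

E[T] ≈ 84 minutes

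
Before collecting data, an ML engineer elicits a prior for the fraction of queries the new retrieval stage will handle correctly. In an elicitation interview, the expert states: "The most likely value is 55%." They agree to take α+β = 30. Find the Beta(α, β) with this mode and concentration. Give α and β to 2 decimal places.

α = 16.40, β = 13.60

For α,β > 1 the Beta mode is (α−1)/(α+β−2). With α+β = 30, the mode is (α−1)/28.
Set (α−1)/28 = 0.55 → α = 1 + 0.55·28 = 16.40.
β = 30 − α = 13.60.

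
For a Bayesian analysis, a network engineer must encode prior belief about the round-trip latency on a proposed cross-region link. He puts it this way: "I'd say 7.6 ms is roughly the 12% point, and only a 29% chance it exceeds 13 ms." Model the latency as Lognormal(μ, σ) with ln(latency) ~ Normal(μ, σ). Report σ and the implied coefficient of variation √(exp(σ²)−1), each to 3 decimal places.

σ ≈ 0.311, CV ≈ 0.318

If T ~ Lognormal(μ,σ) then ln T ~ Normal(μ,σ), so the p-quantile of ln T is μ + z_p·σ.
ln(7.6) = 2.028 and ln(13) = 2.565; z_{0.12} = -1.175, z_{0.71} = 0.5534.
σ = (2.565 − 2.028)/(0.5534 − (-1.175)) = 0.311.
μ = 2.028 − (-1.175)·0.311 = 2.393.
CV = √(exp(σ²)−1) = √(exp(0.0965)−1) = 0.318.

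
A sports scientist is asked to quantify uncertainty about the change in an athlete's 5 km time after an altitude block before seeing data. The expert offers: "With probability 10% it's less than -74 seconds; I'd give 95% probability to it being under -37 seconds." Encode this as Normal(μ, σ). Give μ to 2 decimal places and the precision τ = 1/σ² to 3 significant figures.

μ = -57.80, τ = 0.00626

For Normal(μ,σ), the p-quantile is μ + z_p·σ. Here z_{0.1} = -1.282, z_{0.95} = 1.645.
So -74 = μ − 1.282σ and -37 = μ + 1.645σ.
Subtracting: σ = (-37 − -74)/(1.645 − (-1.282)) = 12.64.
Then μ = -74 − (-1.282)·12.64 = -57.80.
Precision τ = 1/σ² = 1/12.64² = 0.00626.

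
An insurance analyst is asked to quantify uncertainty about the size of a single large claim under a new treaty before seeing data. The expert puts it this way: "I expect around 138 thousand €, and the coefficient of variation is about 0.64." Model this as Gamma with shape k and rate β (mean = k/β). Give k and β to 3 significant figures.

For Gamma(k, rate β): mean = k/β, variance = k/β², so CV = 1/√k.
CV = 0.64, hence k = 1/CV² = 2.44.
Then β = k/mean = 2.44/138 = 0.0177.

k ≈ 2.44, β ≈ 0.0177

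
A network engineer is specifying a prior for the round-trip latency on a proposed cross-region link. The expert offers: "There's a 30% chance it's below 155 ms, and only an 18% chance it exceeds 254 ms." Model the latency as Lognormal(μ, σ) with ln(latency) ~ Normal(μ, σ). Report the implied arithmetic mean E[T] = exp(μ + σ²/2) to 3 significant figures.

E[T] ≈ 197 ms

If T ~ Lognormal(μ,σ) then ln T ~ Normal(μ,σ), so the p-quantile of ln T is μ + z_p·σ.
ln(155) = 5.043 and ln(254) = 5.537; z_{0.3} = -0.5244, z_{0.82} = 0.9154.
σ = (5.537 − 5.043)/(0.9154 − (-0.5244)) = 0.343.
μ = 5.043 − (-0.5244)·0.343 = 5.223.
E[T] = exp(μ + σ²/2) = exp(5.223 + 0.0588) = 197 ms.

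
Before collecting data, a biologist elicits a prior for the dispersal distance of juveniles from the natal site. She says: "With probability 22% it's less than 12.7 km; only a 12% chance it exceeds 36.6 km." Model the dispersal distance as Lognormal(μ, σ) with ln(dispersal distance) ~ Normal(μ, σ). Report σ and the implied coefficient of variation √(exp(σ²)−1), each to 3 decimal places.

σ ≈ 0.544, CV ≈ 0.586

If T ~ Lognormal(μ,σ) then ln T ~ Normal(μ,σ), so the p-quantile of ln T is μ + z_p·σ.
ln(12.7) = 2.542 and ln(36.6) = 3.6; z_{0.22} = -0.7722, z_{0.88} = 1.175.
σ = (3.6 − 2.542)/(1.175 − (-0.7722)) = 0.544.
μ = 2.542 − (-0.7722)·0.544 = 2.961.
CV = √(exp(σ²)−1) = √(exp(0.2955)−1) = 0.586.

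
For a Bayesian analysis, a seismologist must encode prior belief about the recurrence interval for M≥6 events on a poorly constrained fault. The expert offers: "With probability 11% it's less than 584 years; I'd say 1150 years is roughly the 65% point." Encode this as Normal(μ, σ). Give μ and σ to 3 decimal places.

The p-quantile of Normal(μ,σ) is μ + z_p·σ, with z_{0.11} = -1.227 and z_{0.65} = 0.3853.
Eliminate σ: μ = (z₂·x₁ − z₁·x₂)/(z₂ − z₁) = (0.3853·584 − (-1.227)·1150)/1.612 = 1014.695.
Then σ = (x₂ − x₁)/(z₂ − z₁) = (1150 − 584)/1.612 = 351.150.

μ = 1014.695, σ = 351.150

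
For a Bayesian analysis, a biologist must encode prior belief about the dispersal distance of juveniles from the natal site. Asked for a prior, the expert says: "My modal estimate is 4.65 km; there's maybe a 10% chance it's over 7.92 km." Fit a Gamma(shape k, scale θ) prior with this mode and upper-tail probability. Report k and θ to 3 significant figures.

k ≈ 7.68, θ ≈ 0.696

Gamma(k,θ) with k>1 has mode (k−1)θ, so θ = 4.65/(k−1).
Need P(X < 7.92) = 0.9 with θ tied to k this way. Start at k = 2, θ = 4.65: P(X<7.92) ≈ 0.508.
Too low — raise k to concentrate. Iterating converges to k ≈ 7.68.
Then θ = 4.65/(7.68−1) ≈ 0.696.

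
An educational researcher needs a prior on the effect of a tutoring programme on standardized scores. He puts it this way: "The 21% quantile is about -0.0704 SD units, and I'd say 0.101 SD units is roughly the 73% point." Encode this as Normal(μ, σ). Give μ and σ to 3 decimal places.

μ = 0.027, σ = 0.121

For Normal(μ,σ), the p-quantile is μ + z_p·σ. Here z_{0.21} = -0.8064, z_{0.73} = 0.6128.
So -0.0704 = μ − 0.8064σ and 0.101 = μ + 0.6128σ.
Subtracting: σ = (0.101 − -0.0704)/(0.6128 − (-0.8064)) = 0.121.
Then μ = -0.0704 − (-0.8064)·0.121 = 0.027.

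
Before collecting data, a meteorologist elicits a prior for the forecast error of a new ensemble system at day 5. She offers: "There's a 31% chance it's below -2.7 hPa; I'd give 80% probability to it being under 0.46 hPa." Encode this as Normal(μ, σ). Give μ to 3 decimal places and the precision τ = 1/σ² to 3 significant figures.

μ = -1.528, τ = 0.179

For Normal(μ,σ), the p-quantile is μ + z_p·σ. Here z_{0.31} = -0.4959, z_{0.8} = 0.8416.
So -2.7 = μ − 0.4959σ and 0.46 = μ + 0.8416σ.
Subtracting: σ = (0.46 − -2.7)/(0.8416 − (-0.4959)) = 2.363.
Then μ = -2.7 − (-0.4959)·2.363 = -1.528.
Precision τ = 1/σ² = 1/2.363² = 0.179.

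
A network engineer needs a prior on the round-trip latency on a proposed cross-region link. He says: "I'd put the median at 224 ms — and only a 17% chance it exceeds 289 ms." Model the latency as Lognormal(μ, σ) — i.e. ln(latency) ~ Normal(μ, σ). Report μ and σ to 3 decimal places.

If T ~ Lognormal(μ,σ) then ln T ~ Normal(μ,σ), so the p-quantile of ln T is μ + z_p·σ.
ln(224) = 5.412 and ln(289) = 5.666; z_{0.5} = 0, z_{0.83} = 0.9542.
σ = (5.666 − 5.412)/(0.9542 − (0)) = 0.267.
μ = 5.412 − (0)·0.267 = 5.412.

μ ≈ 5.412, σ ≈ 0.267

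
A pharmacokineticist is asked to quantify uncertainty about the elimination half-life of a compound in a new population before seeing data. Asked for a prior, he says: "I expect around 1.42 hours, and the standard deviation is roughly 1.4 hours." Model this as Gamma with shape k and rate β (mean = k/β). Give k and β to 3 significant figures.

k ≈ 1.03, β ≈ 0.724

For Gamma(k, rate β): mean = k/β, variance = k/β², so CV = 1/√k.
CV = SD/mean = 1.4/1.42 = 0.9859, hence k = 1/CV² = 1.03.
Then β = k/mean = 1.03/1.42 = 0.724.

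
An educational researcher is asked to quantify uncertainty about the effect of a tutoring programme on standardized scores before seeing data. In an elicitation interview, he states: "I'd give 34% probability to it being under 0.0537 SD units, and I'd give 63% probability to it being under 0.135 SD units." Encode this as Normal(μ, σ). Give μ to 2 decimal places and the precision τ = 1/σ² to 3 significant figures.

μ = 0.10, τ = 83.8

For Normal(μ,σ), the p-quantile is μ + z_p·σ. Here z_{0.34} = -0.4125, z_{0.63} = 0.3319.
So 0.0537 = μ − 0.4125σ and 0.135 = μ + 0.3319σ.
Subtracting: σ = (0.135 − 0.0537)/(0.3319 − (-0.4125)) = 0.11.
Then μ = 0.0537 − (-0.4125)·0.11 = 0.10.
Precision τ = 1/σ² = 1/0.1092² = 83.8.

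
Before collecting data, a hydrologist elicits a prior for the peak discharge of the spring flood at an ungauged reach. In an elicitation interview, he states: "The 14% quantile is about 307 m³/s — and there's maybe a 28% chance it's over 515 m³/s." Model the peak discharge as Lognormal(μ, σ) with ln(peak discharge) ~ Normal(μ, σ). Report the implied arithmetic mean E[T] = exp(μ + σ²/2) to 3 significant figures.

If T ~ Lognormal(μ,σ) then ln T ~ Normal(μ,σ), so the p-quantile of ln T is μ + z_p·σ.
ln(307) = 5.727 and ln(515) = 6.244; z_{0.14} = -1.08, z_{0.72} = 0.5828.
σ = (6.244 − 5.727)/(0.5828 − (-1.08)) = 0.311.
μ = 5.727 − (-1.08)·0.311 = 6.063.
E[T] = exp(μ + σ²/2) = exp(6.063 + 0.0484) = 451 m³/s.

E[T] ≈ 451 m³/s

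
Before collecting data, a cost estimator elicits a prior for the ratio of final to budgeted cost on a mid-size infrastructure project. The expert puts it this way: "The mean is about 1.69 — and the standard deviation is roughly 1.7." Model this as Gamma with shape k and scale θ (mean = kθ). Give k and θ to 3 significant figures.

k ≈ 0.988, θ ≈ 1.71

For Gamma(k, scale θ): mean = kθ, variance = kθ², so CV = 1/√k.
CV = SD/mean = 1.7/1.69 = 1.006, hence k = 1/CV² = 0.988.
Then θ = mean/k = 1.69/0.988 = 1.71.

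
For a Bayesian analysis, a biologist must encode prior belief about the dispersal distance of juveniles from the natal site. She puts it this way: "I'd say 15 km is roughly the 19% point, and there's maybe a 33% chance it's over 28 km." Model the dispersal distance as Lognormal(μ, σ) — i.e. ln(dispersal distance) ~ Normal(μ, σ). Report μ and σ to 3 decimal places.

If T ~ Lognormal(μ,σ) then ln T ~ Normal(μ,σ), so the p-quantile of ln T is μ + z_p·σ.
ln(15) = 2.708 and ln(28) = 3.332; z_{0.19} = -0.8779, z_{0.67} = 0.4399.
σ = (3.332 − 2.708)/(0.4399 − (-0.8779)) = 0.474.
μ = 2.708 − (-0.8779)·0.474 = 3.124.

μ ≈ 3.124, σ ≈ 0.474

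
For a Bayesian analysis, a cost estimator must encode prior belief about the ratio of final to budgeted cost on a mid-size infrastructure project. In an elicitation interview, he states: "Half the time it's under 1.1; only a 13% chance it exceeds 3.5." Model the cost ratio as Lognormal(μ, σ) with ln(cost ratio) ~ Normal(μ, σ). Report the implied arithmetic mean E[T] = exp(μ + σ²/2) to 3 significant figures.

If T ~ Lognormal(μ,σ) then ln T ~ Normal(μ,σ), so the p-quantile of ln T is μ + z_p·σ.
ln(1.1) = 0.09531 and ln(3.5) = 1.253; z_{0.5} = 0, z_{0.87} = 1.126.
σ = (1.253 − 0.09531)/(1.126 − (0)) = 1.028.
μ = 0.09531 − (0)·1.028 = 0.095.
E[T] = exp(μ + σ²/2) = exp(0.095 + 0.5280) = 1.87.

E[T] ≈ 1.87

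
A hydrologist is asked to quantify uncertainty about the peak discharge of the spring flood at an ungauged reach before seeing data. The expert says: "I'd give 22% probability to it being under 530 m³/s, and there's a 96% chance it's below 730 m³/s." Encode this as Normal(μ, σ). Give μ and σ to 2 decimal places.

The p-quantile of Normal(μ,σ) is μ + z_p·σ, with z_{0.22} = -0.7722 and z_{0.96} = 1.751.
Eliminate σ: μ = (z₂·x₁ − z₁·x₂)/(z₂ − z₁) = (1.751·530 − (-0.7722)·730)/2.523 = 591.22.
Then σ = (x₂ − x₁)/(z₂ − z₁) = (730 − 530)/2.523 = 79.27.

μ = 591.22, σ = 79.27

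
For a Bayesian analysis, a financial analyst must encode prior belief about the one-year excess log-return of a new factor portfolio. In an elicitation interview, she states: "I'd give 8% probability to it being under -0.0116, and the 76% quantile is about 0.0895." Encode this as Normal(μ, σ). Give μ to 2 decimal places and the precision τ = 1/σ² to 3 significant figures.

μ = 0.06, τ = 436

For Normal(μ,σ), the p-quantile is μ + z_p·σ. Here z_{0.08} = -1.405, z_{0.76} = 0.7063.
So -0.0116 = μ − 1.405σ and 0.0895 = μ + 0.7063σ.
Subtracting: σ = (0.0895 − -0.0116)/(0.7063 − (-1.405)) = 0.05.
Then μ = -0.0116 − (-1.405)·0.05 = 0.06.
Precision τ = 1/σ² = 1/0.04788² = 436.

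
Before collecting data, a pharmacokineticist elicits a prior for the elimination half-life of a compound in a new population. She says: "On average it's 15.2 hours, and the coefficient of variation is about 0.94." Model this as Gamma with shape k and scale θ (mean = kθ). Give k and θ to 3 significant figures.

k ≈ 1.13, θ ≈ 13.4

For Gamma(k, scale θ): mean = kθ, variance = kθ², so CV = 1/√k.
CV = 0.94, hence k = 1/CV² = 1.13.
Then θ = mean/k = 15.2/1.13 = 13.4.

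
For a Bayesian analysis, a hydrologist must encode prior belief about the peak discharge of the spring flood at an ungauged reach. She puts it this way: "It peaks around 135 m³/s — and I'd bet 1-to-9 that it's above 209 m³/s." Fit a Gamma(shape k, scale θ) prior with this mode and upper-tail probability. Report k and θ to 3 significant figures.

k ≈ 10.8, θ ≈ 13.8

Gamma(k,θ) with k>1 has mode (k−1)θ, so θ = 135/(k−1).
Need P(X < 209) = 0.9 with θ tied to k this way. Start at k = 2, θ = 135: P(X<209) ≈ 0.458.
Too low — raise k to concentrate. Iterating converges to k ≈ 10.8.
Then θ = 135/(10.8−1) ≈ 13.8.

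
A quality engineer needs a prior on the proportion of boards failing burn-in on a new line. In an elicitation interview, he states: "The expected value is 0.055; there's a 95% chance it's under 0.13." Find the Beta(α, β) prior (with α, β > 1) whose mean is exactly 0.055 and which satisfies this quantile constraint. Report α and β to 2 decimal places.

With mean 0.055 fixed, write α = 0.055s, β = 0.945s where s = α+β.
Need P(θ < 0.13) = 0.95 under Beta(0.055s, 0.945s). Normal approximation: (q−m)/√(m(1−m)/s) ≈ z_{0.95} = 1.64, so s ≈ 0.055·0.945·(1.64)²/(0.13−0.055)² = 25.0.
At s = 25.0: P(θ<0.13) ≈ 0.930. Adjusting to match 0.95 gives s ≈ 33.95.
So α = 0.055·33.95 ≈ 1.87, β = 0.945·33.95 ≈ 32.08.

α ≈ 1.87, β ≈ 32.08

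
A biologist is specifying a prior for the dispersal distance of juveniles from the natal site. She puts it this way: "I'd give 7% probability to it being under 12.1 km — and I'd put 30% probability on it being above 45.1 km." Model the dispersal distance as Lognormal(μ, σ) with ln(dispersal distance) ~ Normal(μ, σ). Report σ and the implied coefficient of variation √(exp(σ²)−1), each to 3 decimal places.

σ ≈ 0.658, CV ≈ 0.736

If T ~ Lognormal(μ,σ) then ln T ~ Normal(μ,σ), so the p-quantile of ln T is μ + z_p·σ.
ln(12.1) = 2.493 and ln(45.1) = 3.809; z_{0.07} = -1.476, z_{0.7} = 0.5244.
σ = (3.809 − 2.493)/(0.5244 − (-1.476)) = 0.658.
μ = 2.493 − (-1.476)·0.658 = 3.464.
CV = √(exp(σ²)−1) = √(exp(0.4327)−1) = 0.736.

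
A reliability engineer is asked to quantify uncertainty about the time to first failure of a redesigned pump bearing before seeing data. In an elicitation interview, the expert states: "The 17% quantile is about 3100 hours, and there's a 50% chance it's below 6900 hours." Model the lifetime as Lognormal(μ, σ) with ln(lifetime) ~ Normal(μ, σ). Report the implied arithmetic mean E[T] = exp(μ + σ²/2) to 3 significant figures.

If T ~ Lognormal(μ,σ) then ln T ~ Normal(μ,σ), so the p-quantile of ln T is μ + z_p·σ.
ln(3100) = 8.039 and ln(6900) = 8.839; z_{0.17} = -0.9542, z_{0.5} = 0.
σ = (8.839 − 8.039)/(0 − (-0.9542)) = 0.839.
μ = 8.039 − (-0.9542)·0.839 = 8.839.
E[T] = exp(μ + σ²/2) = exp(8.839 + 0.3516) = 9810 hours.

E[T] ≈ 9810 hours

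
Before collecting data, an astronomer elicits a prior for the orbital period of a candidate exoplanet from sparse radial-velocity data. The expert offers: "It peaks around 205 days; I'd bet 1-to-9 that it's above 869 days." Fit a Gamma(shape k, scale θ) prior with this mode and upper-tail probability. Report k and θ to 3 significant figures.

Gamma(k,θ) with k>1 has mode (k−1)θ, so θ = 205/(k−1).
Need P(X < 869) = 0.9 with θ tied to k this way. Start at k = 2, θ = 205: P(X<869) ≈ 0.924.
Too high — lower k to spread out. Iterating converges to k ≈ 1.87.
Then θ = 205/(1.87−1) ≈ 235.

k ≈ 1.87, θ ≈ 235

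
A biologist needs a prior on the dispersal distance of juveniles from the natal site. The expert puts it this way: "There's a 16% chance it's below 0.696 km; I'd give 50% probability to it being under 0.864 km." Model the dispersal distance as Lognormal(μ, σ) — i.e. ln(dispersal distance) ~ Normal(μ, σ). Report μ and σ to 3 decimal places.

If T ~ Lognormal(μ,σ) then ln T ~ Normal(μ,σ), so the p-quantile of ln T is μ + z_p·σ.
ln(0.696) = -0.3624 and ln(0.864) = -0.1462; z_{0.16} = -0.9945, z_{0.5} = 0.
σ = (-0.1462 − -0.3624)/(0 − (-0.9945)) = 0.217.
μ = -0.3624 − (-0.9945)·0.217 = -0.146.

μ ≈ -0.146, σ ≈ 0.217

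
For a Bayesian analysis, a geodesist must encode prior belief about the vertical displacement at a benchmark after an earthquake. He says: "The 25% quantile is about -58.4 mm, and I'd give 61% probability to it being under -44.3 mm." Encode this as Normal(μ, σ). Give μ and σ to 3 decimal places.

μ = -48.429, σ = 14.783

For Normal(μ,σ), the p-quantile is μ + z_p·σ. Here z_{0.25} = -0.6745, z_{0.61} = 0.2793.
So -58.4 = μ − 0.6745σ and -44.3 = μ + 0.2793σ.
Subtracting: σ = (-44.3 − -58.4)/(0.2793 − (-0.6745)) = 14.783.
Then μ = -58.4 − (-0.6745)·14.783 = -48.429.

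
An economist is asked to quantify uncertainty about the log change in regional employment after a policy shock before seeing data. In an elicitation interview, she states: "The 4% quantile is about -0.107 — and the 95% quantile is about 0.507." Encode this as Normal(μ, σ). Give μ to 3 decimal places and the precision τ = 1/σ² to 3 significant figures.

The p-quantile of Normal(μ,σ) is μ + z_p·σ, with z_{0.04} = -1.751 and z_{0.95} = 1.645.
Eliminate σ: μ = (z₂·x₁ − z₁·x₂)/(z₂ − z₁) = (1.645·-0.107 − (-1.751)·0.507)/3.396 = 0.210.
Then σ = (x₂ − x₁)/(z₂ − z₁) = (0.507 − -0.107)/3.396 = 0.181.
Precision τ = 1/σ² = 1/0.1808² = 30.6.

μ = 0.210, τ = 30.6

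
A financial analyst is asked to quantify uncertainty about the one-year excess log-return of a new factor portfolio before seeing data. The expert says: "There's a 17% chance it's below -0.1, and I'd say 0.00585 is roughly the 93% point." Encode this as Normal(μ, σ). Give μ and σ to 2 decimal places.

The p-quantile of Normal(μ,σ) is μ + z_p·σ, with z_{0.17} = -0.9542 and z_{0.93} = 1.476.
Eliminate σ: μ = (z₂·x₁ − z₁·x₂)/(z₂ − z₁) = (1.476·-0.1 − (-0.9542)·0.00585)/2.43 = -0.06.
Then σ = (x₂ − x₁)/(z₂ − z₁) = (0.00585 − -0.1)/2.43 = 0.04.

μ = -0.06, σ = 0.04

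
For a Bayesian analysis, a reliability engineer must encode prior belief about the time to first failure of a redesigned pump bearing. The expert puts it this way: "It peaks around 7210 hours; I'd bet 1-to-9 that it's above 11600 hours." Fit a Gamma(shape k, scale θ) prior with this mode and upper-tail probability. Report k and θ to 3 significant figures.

k ≈ 9.31, θ ≈ 867

Gamma(k,θ) with k>1 has mode (k−1)θ, so θ = 7210/(k−1).
Need P(X < 11600) = 0.9 with θ tied to k this way. Start at k = 2, θ = 7210: P(X<11600) ≈ 0.478.
Too low — raise k to concentrate. Iterating converges to k ≈ 9.31.
Then θ = 7210/(9.31−1) ≈ 867.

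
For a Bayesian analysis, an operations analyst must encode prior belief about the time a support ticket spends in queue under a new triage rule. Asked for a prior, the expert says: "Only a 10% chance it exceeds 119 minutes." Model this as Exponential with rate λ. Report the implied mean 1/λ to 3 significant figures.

mean ≈ 51.7 minutes

P(T > 119.0) = e^(−λ·119.0) = 0.1, so λ = −ln(0.1)/119.0 = 0.0193.
Mean = 1/λ = 51.7 minutes.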